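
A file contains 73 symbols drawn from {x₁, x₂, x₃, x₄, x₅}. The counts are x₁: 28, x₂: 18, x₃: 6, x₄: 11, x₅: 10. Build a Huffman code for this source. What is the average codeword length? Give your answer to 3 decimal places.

2.205 bits/symbol

Probabilities are the counts divided by 73.
Repeatedly combine the two least-probable nodes; the expected code length is the sum of the merged weights.
merge 6/73 + 10/73 → 16/73
merge 11/73 + 16/73 → 27/73
merge 18/73 + 27/73 → 45/73
merge 28/73 + 45/73 → 1
L = 16/73 + 27/73 + 45/73 + 1 = 161/73 ≈ 2.205 bits/symbol.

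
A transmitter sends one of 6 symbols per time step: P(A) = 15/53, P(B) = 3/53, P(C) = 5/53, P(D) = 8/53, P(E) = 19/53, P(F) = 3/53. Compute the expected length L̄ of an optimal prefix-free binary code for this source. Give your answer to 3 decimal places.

2.321 bits/symbol

Repeatedly combine the two least-probable nodes; the expected code length is the sum of the merged weights.
merge 3/53 + 3/53 → 6/53
merge 5/53 + 6/53 → 11/53
merge 8/53 + 11/53 → 19/53
merge 15/53 + 19/53 → 34/53
merge 19/53 + 34/53 → 1
L = 6/53 + 11/53 + 19/53 + 34/53 + 1 = 123/53 ≈ 2.321 bits/symbol.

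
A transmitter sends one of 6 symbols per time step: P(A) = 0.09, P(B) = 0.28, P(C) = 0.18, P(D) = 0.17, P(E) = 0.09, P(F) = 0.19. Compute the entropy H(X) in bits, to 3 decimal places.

H = −Σ pᵢ log₂ pᵢ.
−0.09·log₂(0.09) = 0.3127
−0.28·log₂(0.28) = 0.5142
−0.18·log₂(0.18) = 0.4453
−0.17·log₂(0.17) = 0.4346
−0.09·log₂(0.09) = 0.3127
−0.19·log₂(0.19) = 0.4552
Sum ≈ 2.4746 → 2.475 bits.

2.475 bits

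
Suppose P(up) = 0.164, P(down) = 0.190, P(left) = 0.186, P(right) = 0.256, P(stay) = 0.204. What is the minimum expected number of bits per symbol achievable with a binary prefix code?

Repeatedly combine the two least-probable nodes; the expected code length is the sum of the merged weights.
merge 41/250 + 93/500 → 7/20
merge 19/100 + 51/250 → 197/500
merge 32/125 + 7/20 → 303/500
merge 197/500 + 303/500 → 1
L = 7/20 + 197/500 + 303/500 + 1 = 47/20 = 2.35 bits/symbol.

2.35 bits/symbol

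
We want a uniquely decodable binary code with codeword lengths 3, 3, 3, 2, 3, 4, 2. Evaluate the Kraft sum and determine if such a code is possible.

With common denominator 2^4 = 16: Σ 2^(−ℓᵢ) = 2/16 + 2/16 + 2/16 + 4/16 + 2/16 + 1/16 + 4/16 = 17/16 = 1.0625.
Kraft's inequality requires Σ ≤ 1; here Σ = 1.0625 > 1, so no such prefix code exists.

1.0625; no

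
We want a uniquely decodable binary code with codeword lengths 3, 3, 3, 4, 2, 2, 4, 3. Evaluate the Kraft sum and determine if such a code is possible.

1.125; no

With common denominator 2^4 = 16: Σ 2^(−ℓᵢ) = 2/16 + 2/16 + 2/16 + 1/16 + 4/16 + 4/16 + 1/16 + 2/16 = 18/16 = 1.125.
Kraft's inequality requires Σ ≤ 1; here Σ = 1.125 > 1, so no such prefix code exists.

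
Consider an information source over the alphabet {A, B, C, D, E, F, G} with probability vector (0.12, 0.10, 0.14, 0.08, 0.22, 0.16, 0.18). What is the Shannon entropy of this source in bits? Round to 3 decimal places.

H = −Σ pᵢ log₂ pᵢ.
−0.12·log₂(0.12) = 0.3671
−0.10·log₂(0.10) = 0.3322
−0.14·log₂(0.14) = 0.3971
−0.08·log₂(0.08) = 0.2915
−0.22·log₂(0.22) = 0.4806
−0.16·log₂(0.16) = 0.4230
−0.18·log₂(0.18) = 0.4453
Sum ≈ 2.7368 → 2.737 bits.

2.737 bits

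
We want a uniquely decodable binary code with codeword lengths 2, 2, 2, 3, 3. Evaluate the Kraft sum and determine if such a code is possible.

With common denominator 2^3 = 8: Σ 2^(−ℓᵢ) = 2/8 + 2/8 + 2/8 + 1/8 + 1/8 = 8/8 = 1.
Kraft's inequality requires Σ ≤ 1; here Σ = 1 ≤ 1, so such a prefix code exists.

1; yes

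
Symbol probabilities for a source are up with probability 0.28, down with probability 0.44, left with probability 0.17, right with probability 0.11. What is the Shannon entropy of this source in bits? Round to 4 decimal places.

1.8202 bits

H = −Σ pᵢ log₂ pᵢ.
−0.28·log₂(0.28) = 0.5142
−0.44·log₂(0.44) = 0.5211
−0.17·log₂(0.17) = 0.4346
−0.11·log₂(0.11) = 0.3503
Sum ≈ 1.8202 → 1.8202 bits.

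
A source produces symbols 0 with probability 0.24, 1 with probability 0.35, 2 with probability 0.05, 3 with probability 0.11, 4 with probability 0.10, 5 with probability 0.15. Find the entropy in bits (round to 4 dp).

2.3334 bits

H = −Σ pᵢ log₂ pᵢ.
−0.24·log₂(0.24) = 0.4941
−0.35·log₂(0.35) = 0.5301
−0.05·log₂(0.05) = 0.2161
−0.11·log₂(0.11) = 0.3503
−0.10·log₂(0.10) = 0.3322
−0.15·log₂(0.15) = 0.4105
Sum ≈ 2.3334 → 2.3334 bits.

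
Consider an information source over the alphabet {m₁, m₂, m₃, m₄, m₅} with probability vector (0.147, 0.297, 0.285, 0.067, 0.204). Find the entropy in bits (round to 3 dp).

H = −Σ pᵢ log₂ pᵢ.
−0.147·log₂(0.147) = 0.4066
−0.297·log₂(0.297) = 0.5202
−0.285·log₂(0.285) = 0.5161
−0.067·log₂(0.067) = 0.2613
−0.204·log₂(0.204) = 0.4678
Sum ≈ 2.1721 → 2.172 bits.

2.172 bits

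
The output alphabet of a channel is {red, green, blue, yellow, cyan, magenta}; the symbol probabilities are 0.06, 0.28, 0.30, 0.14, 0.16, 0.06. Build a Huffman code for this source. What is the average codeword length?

2.38 bits/symbol

Repeatedly combine the two least-probable nodes; the expected code length is the sum of the merged weights.
merge 3/50 + 3/50 → 3/25
merge 3/25 + 7/50 → 13/50
merge 4/25 + 13/50 → 21/50
merge 7/25 + 3/10 → 29/50
merge 21/50 + 29/50 → 1
L = 3/25 + 13/50 + 21/50 + 29/50 + 1 = 119/50 = 2.38 bits/symbol.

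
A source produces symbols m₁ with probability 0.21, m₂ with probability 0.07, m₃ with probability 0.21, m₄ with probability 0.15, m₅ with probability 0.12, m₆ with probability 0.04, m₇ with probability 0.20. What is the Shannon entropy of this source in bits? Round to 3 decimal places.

H = −Σ pᵢ log₂ pᵢ.
−0.21·log₂(0.21) = 0.4728
−0.07·log₂(0.07) = 0.2686
−0.21·log₂(0.21) = 0.4728
−0.15·log₂(0.15) = 0.4105
−0.12·log₂(0.12) = 0.3671
−0.04·log₂(0.04) = 0.1858
−0.20·log₂(0.20) = 0.4644
Sum ≈ 2.6420 → 2.642 bits.

2.642 bits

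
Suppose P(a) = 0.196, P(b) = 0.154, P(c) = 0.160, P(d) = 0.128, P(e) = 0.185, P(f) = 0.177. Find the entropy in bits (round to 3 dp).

2.572 bits

H = −Σ pᵢ log₂ pᵢ.
−0.196·log₂(0.196) = 0.4608
−0.154·log₂(0.154) = 0.4156
−0.160·log₂(0.160) = 0.4230
−0.128·log₂(0.128) = 0.3796
−0.185·log₂(0.185) = 0.4504
−0.177·log₂(0.177) = 0.4422
Sum ≈ 2.5716 → 2.572 bits.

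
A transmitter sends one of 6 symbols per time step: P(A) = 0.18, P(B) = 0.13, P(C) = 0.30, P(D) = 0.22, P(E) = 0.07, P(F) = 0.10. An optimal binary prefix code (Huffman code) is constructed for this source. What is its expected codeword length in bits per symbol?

2.47 bits/symbol

Repeatedly combine the two least-probable nodes; the expected code length is the sum of the merged weights.
merge 7/100 + 1/10 → 17/100
merge 13/100 + 17/100 → 3/10
merge 9/50 + 11/50 → 2/5
merge 3/10 + 3/10 → 3/5
merge 2/5 + 3/5 → 1
L = 17/100 + 3/10 + 2/5 + 3/5 + 1 = 247/100 = 2.47 bits/symbol.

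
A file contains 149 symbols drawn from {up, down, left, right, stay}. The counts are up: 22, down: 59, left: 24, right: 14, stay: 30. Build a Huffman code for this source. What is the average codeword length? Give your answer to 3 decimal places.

2.208 bits/symbol

Probabilities are the counts divided by 149.
Repeatedly combine the two least-probable nodes; the expected code length is the sum of the merged weights.
merge 14/149 + 22/149 → 36/149
merge 24/149 + 30/149 → 54/149
merge 36/149 + 54/149 → 90/149
merge 59/149 + 90/149 → 1
L = 36/149 + 54/149 + 90/149 + 1 = 329/149 ≈ 2.208 bits/symbol.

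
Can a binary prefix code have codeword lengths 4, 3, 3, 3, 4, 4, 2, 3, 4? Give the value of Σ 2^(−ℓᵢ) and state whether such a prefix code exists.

With common denominator 2^4 = 16: Σ 2^(−ℓᵢ) = 1/16 + 2/16 + 2/16 + 2/16 + 1/16 + 1/16 + 4/16 + 2/16 + 1/16 = 16/16 = 1.
Kraft's inequality requires Σ ≤ 1; here Σ = 1 ≤ 1, so such a prefix code exists.

1; yes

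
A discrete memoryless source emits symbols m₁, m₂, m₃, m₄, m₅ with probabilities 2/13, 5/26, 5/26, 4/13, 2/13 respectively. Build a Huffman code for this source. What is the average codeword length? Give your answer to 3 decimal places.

2.308 bits/symbol

Repeatedly combine the two least-probable nodes; the expected code length is the sum of the merged weights.
merge 2/13 + 2/13 → 4/13
merge 5/26 + 5/26 → 5/13
merge 4/13 + 4/13 → 8/13
merge 5/13 + 8/13 → 1
L = 4/13 + 5/13 + 8/13 + 1 = 30/13 ≈ 2.308 bits/symbol.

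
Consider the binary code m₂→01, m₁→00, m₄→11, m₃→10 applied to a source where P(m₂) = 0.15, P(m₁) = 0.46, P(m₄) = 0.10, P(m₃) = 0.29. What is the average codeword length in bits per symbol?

L̄ = Σ pᵢ·ℓᵢ = 0.15·2 + 0.46·2 + 0.10·2 + 0.29·2 = 2 bits/symbol.

2 bits/symbol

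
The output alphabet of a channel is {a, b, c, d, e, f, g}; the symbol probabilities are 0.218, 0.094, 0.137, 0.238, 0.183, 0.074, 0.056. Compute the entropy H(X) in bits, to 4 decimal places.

H = −Σ pᵢ log₂ pᵢ.
−0.218·log₂(0.218) = 0.4791
−0.094·log₂(0.094) = 0.3207
−0.137·log₂(0.137) = 0.3929
−0.238·log₂(0.238) = 0.4929
−0.183·log₂(0.183) = 0.4484
−0.074·log₂(0.074) = 0.2780
−0.056·log₂(0.056) = 0.2329
Sum ≈ 2.6447 → 2.6447 bits.

2.6447 bits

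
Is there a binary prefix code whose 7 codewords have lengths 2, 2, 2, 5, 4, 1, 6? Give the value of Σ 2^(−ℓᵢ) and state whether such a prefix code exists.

With common denominator 2^6 = 64: Σ 2^(−ℓᵢ) = 16/64 + 16/64 + 16/64 + 2/64 + 4/64 + 32/64 + 1/64 = 87/64 = 1.359375.
Kraft's inequality requires Σ ≤ 1; here Σ = 1.359375 > 1, so no such prefix code exists.

1.359375; no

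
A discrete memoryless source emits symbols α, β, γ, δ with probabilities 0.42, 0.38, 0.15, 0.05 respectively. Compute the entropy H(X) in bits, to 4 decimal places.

1.6827 bits

H = −Σ pᵢ log₂ pᵢ.
−0.42·log₂(0.42) = 0.5256
−0.38·log₂(0.38) = 0.5305
−0.15·log₂(0.15) = 0.4105
−0.05·log₂(0.05) = 0.2161
Sum ≈ 1.6827 → 1.6827 bits.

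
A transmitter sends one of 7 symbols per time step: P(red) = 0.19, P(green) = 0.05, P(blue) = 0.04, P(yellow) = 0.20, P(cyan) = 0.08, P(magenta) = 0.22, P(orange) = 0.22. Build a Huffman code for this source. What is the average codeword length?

Repeatedly combine the two least-probable nodes; the expected code length is the sum of the merged weights.
merge 1/25 + 1/20 → 9/100
merge 2/25 + 9/100 → 17/100
merge 17/100 + 19/100 → 9/25
merge 1/5 + 11/50 → 21/50
merge 11/50 + 9/25 → 29/50
merge 21/50 + 29/50 → 1
L = 9/100 + 17/100 + 9/25 + 21/50 + 29/50 + 1 = 131/50 = 2.62 bits/symbol.

2.62 bits/symbol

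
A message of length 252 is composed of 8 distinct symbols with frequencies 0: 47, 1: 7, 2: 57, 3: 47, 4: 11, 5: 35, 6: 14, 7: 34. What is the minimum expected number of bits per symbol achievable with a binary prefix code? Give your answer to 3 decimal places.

2.786 bits/symbol

Probabilities are the counts divided by 252.
Repeatedly combine the two least-probable nodes; the expected code length is the sum of the merged weights.
merge 1/36 + 11/252 → 1/14
merge 1/18 + 1/14 → 8/63
merge 8/63 + 17/126 → 11/42
merge 5/36 + 47/252 → 41/126
merge 47/252 + 19/84 → 26/63
merge 11/42 + 41/126 → 37/63
merge 26/63 + 37/63 → 1
L = 1/14 + 8/63 + 11/42 + 41/126 + 26/63 + 37/63 + 1 = 39/14 ≈ 2.786 bits/symbol.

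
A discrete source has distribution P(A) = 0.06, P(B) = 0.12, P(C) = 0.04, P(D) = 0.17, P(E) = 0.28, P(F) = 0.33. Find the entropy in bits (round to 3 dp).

H = −Σ pᵢ log₂ pᵢ.
−0.06·log₂(0.06) = 0.2435
−0.12·log₂(0.12) = 0.3671
−0.04·log₂(0.04) = 0.1858
−0.17·log₂(0.17) = 0.4346
−0.28·log₂(0.28) = 0.5142
−0.33·log₂(0.33) = 0.5278
Sum ≈ 2.2730 → 2.273 bits.

2.273 bits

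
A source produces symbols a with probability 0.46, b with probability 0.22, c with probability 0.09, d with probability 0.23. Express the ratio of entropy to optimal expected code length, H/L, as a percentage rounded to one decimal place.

97.1%

Entropy H = −Σ p log₂ p ≈ 1.7962 bits.
Huffman merges: 9/100+11/50→31/100; 23/100+31/100→27/50; 23/50+27/50→1. L = 37/20 ≈ 1.8500.
Efficiency = H/L = 1.7962/1.8500 = 97.1%.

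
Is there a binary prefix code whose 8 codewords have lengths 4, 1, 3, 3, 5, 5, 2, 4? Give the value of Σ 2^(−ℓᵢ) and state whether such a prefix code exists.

1.1875; no

With common denominator 2^5 = 32: Σ 2^(−ℓᵢ) = 2/32 + 16/32 + 4/32 + 4/32 + 1/32 + 1/32 + 8/32 + 2/32 = 38/32 = 1.1875.
Kraft's inequality requires Σ ≤ 1; here Σ = 1.1875 > 1, so no such prefix code exists.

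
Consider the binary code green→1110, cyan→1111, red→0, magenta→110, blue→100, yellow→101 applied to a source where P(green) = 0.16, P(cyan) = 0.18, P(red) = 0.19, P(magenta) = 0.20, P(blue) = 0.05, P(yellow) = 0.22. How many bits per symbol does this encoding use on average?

2.96 bits/symbol

L̄ = Σ pᵢ·ℓᵢ = 0.16·4 + 0.18·4 + 0.19·1 + 0.20·3 + 0.05·3 + 0.22·3 = 2.96 bits/symbol.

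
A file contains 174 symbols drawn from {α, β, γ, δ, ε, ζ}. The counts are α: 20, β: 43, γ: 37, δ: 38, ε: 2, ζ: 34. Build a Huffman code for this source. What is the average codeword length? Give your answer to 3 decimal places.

2.448 bits/symbol

Probabilities are the counts divided by 174.
Repeatedly combine the two least-probable nodes; the expected code length is the sum of the merged weights.
merge 1/87 + 10/87 → 11/87
merge 11/87 + 17/87 → 28/87
merge 37/174 + 19/87 → 25/58
merge 43/174 + 28/87 → 33/58
merge 25/58 + 33/58 → 1
L = 11/87 + 28/87 + 25/58 + 33/58 + 1 = 71/29 ≈ 2.448 bits/symbol.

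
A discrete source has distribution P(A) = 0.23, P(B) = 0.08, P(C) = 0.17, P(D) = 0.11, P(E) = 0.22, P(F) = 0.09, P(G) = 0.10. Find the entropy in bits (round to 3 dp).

2.689 bits

H = −Σ pᵢ log₂ pᵢ.
−0.23·log₂(0.23) = 0.4877
−0.08·log₂(0.08) = 0.2915
−0.17·log₂(0.17) = 0.4346
−0.11·log₂(0.11) = 0.3503
−0.22·log₂(0.22) = 0.4806
−0.09·log₂(0.09) = 0.3127
−0.10·log₂(0.10) = 0.3322
Sum ≈ 2.6895 → 2.689 bits.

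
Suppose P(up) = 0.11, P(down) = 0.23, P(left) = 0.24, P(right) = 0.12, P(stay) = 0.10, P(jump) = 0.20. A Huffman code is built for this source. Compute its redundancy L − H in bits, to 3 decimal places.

Entropy H = −Σ p log₂ p ≈ 2.4957 bits.
Huffman merges: 1/10+11/100→21/100; 3/25+1/5→8/25; 21/100+23/100→11/25; 6/25+8/25→14/25; 11/25+14/25→1. L = 253/100 ≈ 2.5300.
L − H = 2.5300 − 2.4957 = 0.034 bits.

0.034 bits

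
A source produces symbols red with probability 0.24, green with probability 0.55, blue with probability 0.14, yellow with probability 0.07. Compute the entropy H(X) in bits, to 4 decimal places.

H = −Σ pᵢ log₂ pᵢ.
−0.24·log₂(0.24) = 0.4941
−0.55·log₂(0.55) = 0.4744
−0.14·log₂(0.14) = 0.3971
−0.07·log₂(0.07) = 0.2686
Sum ≈ 1.6342 → 1.6342 bits.

1.6342 bits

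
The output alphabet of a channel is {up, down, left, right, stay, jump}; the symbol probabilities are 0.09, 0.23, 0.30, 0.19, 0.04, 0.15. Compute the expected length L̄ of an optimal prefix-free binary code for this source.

Repeatedly combine the two least-probable nodes; the expected code length is the sum of the merged weights.
merge 1/25 + 9/100 → 13/100
merge 13/100 + 3/20 → 7/25
merge 19/100 + 23/100 → 21/50
merge 7/25 + 3/10 → 29/50
merge 21/50 + 29/50 → 1
L = 13/100 + 7/25 + 21/50 + 29/50 + 1 = 241/100 = 2.41 bits/symbol.

2.41 bits/symbol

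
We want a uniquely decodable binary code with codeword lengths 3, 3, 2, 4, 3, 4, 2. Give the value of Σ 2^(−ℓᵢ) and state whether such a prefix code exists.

With common denominator 2^4 = 16: Σ 2^(−ℓᵢ) = 2/16 + 2/16 + 4/16 + 1/16 + 2/16 + 1/16 + 4/16 = 16/16 = 1.
Kraft's inequality requires Σ ≤ 1; here Σ = 1 ≤ 1, so such a prefix code exists.

1; yes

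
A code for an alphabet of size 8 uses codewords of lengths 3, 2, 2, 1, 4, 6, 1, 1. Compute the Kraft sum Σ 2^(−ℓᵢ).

2.203125

With common denominator 2^6 = 64: Σ 2^(−ℓᵢ) = 8/64 + 16/64 + 16/64 + 32/64 + 4/64 + 1/64 + 32/64 + 32/64 = 141/64 = 2.203125.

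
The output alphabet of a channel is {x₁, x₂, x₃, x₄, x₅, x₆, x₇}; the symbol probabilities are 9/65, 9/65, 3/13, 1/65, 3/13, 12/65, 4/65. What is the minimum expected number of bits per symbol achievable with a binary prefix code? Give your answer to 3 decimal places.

2.615 bits/symbol

Repeatedly combine the two least-probable nodes; the expected code length is the sum of the merged weights.
merge 1/65 + 4/65 → 1/13
merge 1/13 + 9/65 → 14/65
merge 9/65 + 12/65 → 21/65
merge 14/65 + 3/13 → 29/65
merge 3/13 + 21/65 → 36/65
merge 29/65 + 36/65 → 1
L = 1/13 + 14/65 + 21/65 + 29/65 + 36/65 + 1 = 34/13 ≈ 2.615 bits/symbol.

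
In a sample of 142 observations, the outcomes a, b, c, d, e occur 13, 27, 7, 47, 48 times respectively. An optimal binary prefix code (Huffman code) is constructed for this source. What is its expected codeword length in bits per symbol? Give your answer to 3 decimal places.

Probabilities are the counts divided by 142.
Repeatedly combine the two least-probable nodes; the expected code length is the sum of the merged weights.
merge 7/142 + 13/142 → 10/71
merge 10/71 + 27/142 → 47/142
merge 47/142 + 47/142 → 47/71
merge 24/71 + 47/71 → 1
L = 10/71 + 47/142 + 47/71 + 1 = 303/142 ≈ 2.134 bits/symbol.

2.134 bits/symbol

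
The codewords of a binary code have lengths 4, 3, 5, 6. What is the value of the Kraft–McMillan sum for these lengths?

With common denominator 2^6 = 64: Σ 2^(−ℓᵢ) = 4/64 + 8/64 + 2/64 + 1/64 = 15/64 = 0.234375.

0.234375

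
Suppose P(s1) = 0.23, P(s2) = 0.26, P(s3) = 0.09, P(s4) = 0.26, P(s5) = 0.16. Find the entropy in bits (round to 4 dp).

H = −Σ pᵢ log₂ pᵢ.
−0.23·log₂(0.23) = 0.4877
−0.26·log₂(0.26) = 0.5053
−0.09·log₂(0.09) = 0.3127
−0.26·log₂(0.26) = 0.5053
−0.16·log₂(0.16) = 0.4230
Sum ≈ 2.2339 → 2.2339 bits.

2.2339 bits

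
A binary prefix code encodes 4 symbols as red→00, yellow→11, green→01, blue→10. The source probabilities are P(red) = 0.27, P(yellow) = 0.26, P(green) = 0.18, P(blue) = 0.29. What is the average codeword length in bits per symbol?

L̄ = Σ pᵢ·ℓᵢ = 0.27·2 + 0.26·2 + 0.18·2 + 0.29·2 = 2 bits/symbol.

2 bits/symbol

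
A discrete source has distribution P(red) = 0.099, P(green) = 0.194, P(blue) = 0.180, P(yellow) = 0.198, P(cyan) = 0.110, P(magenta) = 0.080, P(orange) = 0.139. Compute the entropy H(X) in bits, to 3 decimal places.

2.735 bits

H = −Σ pᵢ log₂ pᵢ.
−0.099·log₂(0.099) = 0.3303
−0.194·log₂(0.194) = 0.4590
−0.180·log₂(0.180) = 0.4453
−0.198·log₂(0.198) = 0.4626
−0.110·log₂(0.110) = 0.3503
−0.080·log₂(0.080) = 0.2915
−0.139·log₂(0.139) = 0.3957
Sum ≈ 2.7347 → 2.735 bits.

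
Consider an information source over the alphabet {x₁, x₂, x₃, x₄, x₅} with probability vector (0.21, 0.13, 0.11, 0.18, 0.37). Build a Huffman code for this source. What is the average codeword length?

Repeatedly combine the two least-probable nodes; the expected code length is the sum of the merged weights.
merge 11/100 + 13/100 → 6/25
merge 9/50 + 21/100 → 39/100
merge 6/25 + 37/100 → 61/100
merge 39/100 + 61/100 → 1
L = 6/25 + 39/100 + 61/100 + 1 = 56/25 = 2.24 bits/symbol.

2.24 bits/symbol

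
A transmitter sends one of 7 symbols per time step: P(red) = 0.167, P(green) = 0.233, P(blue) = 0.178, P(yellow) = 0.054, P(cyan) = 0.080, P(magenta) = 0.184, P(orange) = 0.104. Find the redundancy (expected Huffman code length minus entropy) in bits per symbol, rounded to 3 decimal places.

0.045 bits

Entropy H = −Σ p log₂ p ≈ 2.6720 bits.
Huffman merges: 27/500+2/25→67/500; 13/125+67/500→119/500; 167/1000+89/500→69/200; 23/125+233/1000→417/1000; 119/500+69/200→583/1000; 417/1000+583/1000→1. L = 2717/1000 ≈ 2.7170.
L − H = 2.7170 − 2.6720 = 0.045 bits.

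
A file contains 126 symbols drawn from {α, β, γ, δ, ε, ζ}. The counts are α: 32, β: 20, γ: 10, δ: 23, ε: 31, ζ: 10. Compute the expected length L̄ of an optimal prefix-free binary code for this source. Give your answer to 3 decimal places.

Probabilities are the counts divided by 126.
Repeatedly combine the two least-probable nodes; the expected code length is the sum of the merged weights.
merge 5/63 + 5/63 → 10/63
merge 10/63 + 10/63 → 20/63
merge 23/126 + 31/126 → 3/7
merge 16/63 + 20/63 → 4/7
merge 3/7 + 4/7 → 1
L = 10/63 + 20/63 + 3/7 + 4/7 + 1 = 52/21 ≈ 2.476 bits/symbol.

2.476 bits/symbol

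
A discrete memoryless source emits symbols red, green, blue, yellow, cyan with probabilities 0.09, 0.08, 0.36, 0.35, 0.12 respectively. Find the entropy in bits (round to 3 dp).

H = −Σ pᵢ log₂ pᵢ.
−0.09·log₂(0.09) = 0.3127
−0.08·log₂(0.08) = 0.2915
−0.36·log₂(0.36) = 0.5306
−0.35·log₂(0.35) = 0.5301
−0.12·log₂(0.12) = 0.3671
Sum ≈ 2.0319 → 2.032 bits.

2.032 bits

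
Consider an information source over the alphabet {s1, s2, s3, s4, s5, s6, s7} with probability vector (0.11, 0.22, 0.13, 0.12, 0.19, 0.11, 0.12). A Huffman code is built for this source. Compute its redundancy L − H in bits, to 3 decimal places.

0.027 bits

Entropy H = −Σ p log₂ p ≈ 2.7532 bits.
Huffman merges: 11/100+11/100→11/50; 3/25+3/25→6/25; 13/100+19/100→8/25; 11/50+11/50→11/25; 6/25+8/25→14/25; 11/25+14/25→1. L = 139/50 ≈ 2.7800.
L − H = 2.7800 − 2.7532 = 0.027 bits.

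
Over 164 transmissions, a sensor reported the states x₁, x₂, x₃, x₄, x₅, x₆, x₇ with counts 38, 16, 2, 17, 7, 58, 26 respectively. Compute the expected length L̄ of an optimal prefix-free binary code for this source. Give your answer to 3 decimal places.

2.463 bits/symbol

Probabilities are the counts divided by 164.
Repeatedly combine the two least-probable nodes; the expected code length is the sum of the merged weights.
merge 1/82 + 7/164 → 9/164
merge 9/164 + 4/41 → 25/164
merge 17/164 + 25/164 → 21/82
merge 13/82 + 19/82 → 16/41
merge 21/82 + 29/82 → 25/41
merge 16/41 + 25/41 → 1
L = 9/164 + 25/164 + 21/82 + 16/41 + 25/41 + 1 = 101/41 ≈ 2.463 bits/symbol.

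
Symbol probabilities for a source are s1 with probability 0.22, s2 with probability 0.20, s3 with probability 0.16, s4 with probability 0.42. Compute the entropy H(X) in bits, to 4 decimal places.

H = −Σ pᵢ log₂ pᵢ.
−0.22·log₂(0.22) = 0.4806
−0.20·log₂(0.20) = 0.4644
−0.16·log₂(0.16) = 0.4230
−0.42·log₂(0.42) = 0.5256
Sum ≈ 1.8936 → 1.8936 bits.

1.8936 bits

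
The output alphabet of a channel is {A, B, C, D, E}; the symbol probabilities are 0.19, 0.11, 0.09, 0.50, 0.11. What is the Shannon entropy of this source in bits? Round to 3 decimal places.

H = −Σ pᵢ log₂ pᵢ.
−0.19·log₂(0.19) = 0.4552
−0.11·log₂(0.11) = 0.3503
−0.09·log₂(0.09) = 0.3127
−0.50·log₂(0.50) = 0.5000
−0.11·log₂(0.11) = 0.3503
Sum ≈ 1.9685 → 1.968 bits.

1.968 bits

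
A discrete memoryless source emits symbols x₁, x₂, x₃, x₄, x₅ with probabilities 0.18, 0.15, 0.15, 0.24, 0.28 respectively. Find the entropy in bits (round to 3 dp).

2.275 bits

H = −Σ pᵢ log₂ pᵢ.
−0.18·log₂(0.18) = 0.4453
−0.15·log₂(0.15) = 0.4105
−0.15·log₂(0.15) = 0.4105
−0.24·log₂(0.24) = 0.4941
−0.28·log₂(0.28) = 0.5142
Sum ≈ 2.2748 → 2.275 bits.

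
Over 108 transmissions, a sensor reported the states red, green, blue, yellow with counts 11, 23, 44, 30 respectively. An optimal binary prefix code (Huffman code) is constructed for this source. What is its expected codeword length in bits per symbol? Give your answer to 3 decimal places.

1.907 bits/symbol

Probabilities are the counts divided by 108.
Repeatedly combine the two least-probable nodes; the expected code length is the sum of the merged weights.
merge 11/108 + 23/108 → 17/54
merge 5/18 + 17/54 → 16/27
merge 11/27 + 16/27 → 1
L = 17/54 + 16/27 + 1 = 103/54 ≈ 1.907 bits/symbol.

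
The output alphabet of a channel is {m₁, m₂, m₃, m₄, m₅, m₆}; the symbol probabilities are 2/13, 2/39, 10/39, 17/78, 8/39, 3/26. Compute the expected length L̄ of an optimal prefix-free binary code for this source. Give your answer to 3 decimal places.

Repeatedly combine the two least-probable nodes; the expected code length is the sum of the merged weights.
merge 2/39 + 3/26 → 1/6
merge 2/13 + 1/6 → 25/78
merge 8/39 + 17/78 → 11/26
merge 10/39 + 25/78 → 15/26
merge 11/26 + 15/26 → 1
L = 1/6 + 25/78 + 11/26 + 15/26 + 1 = 97/39 ≈ 2.487 bits/symbol.

2.487 bits/symbol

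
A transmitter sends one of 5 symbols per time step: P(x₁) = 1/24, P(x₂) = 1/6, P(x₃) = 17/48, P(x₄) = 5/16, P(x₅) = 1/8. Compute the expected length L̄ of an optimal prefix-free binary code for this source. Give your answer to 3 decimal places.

Repeatedly combine the two least-probable nodes; the expected code length is the sum of the merged weights.
merge 1/24 + 1/8 → 1/6
merge 1/6 + 1/6 → 1/3
merge 5/16 + 1/3 → 31/48
merge 17/48 + 31/48 → 1
L = 1/6 + 1/3 + 31/48 + 1 = 103/48 ≈ 2.146 bits/symbol.

2.146 bits/symbol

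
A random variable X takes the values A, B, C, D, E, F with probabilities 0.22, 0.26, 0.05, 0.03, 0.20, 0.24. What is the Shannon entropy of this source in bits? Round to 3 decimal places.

2.312 bits

H = −Σ pᵢ log₂ pᵢ.
−0.22·log₂(0.22) = 0.4806
−0.26·log₂(0.26) = 0.5053
−0.05·log₂(0.05) = 0.2161
−0.03·log₂(0.03) = 0.1518
−0.20·log₂(0.20) = 0.4644
−0.24·log₂(0.24) = 0.4941
Sum ≈ 2.3122 → 2.312 bits.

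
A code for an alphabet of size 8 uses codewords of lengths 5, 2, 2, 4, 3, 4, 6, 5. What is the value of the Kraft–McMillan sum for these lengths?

0.828125

With common denominator 2^6 = 64: Σ 2^(−ℓᵢ) = 2/64 + 16/64 + 16/64 + 4/64 + 8/64 + 4/64 + 1/64 + 2/64 = 53/64 = 0.828125.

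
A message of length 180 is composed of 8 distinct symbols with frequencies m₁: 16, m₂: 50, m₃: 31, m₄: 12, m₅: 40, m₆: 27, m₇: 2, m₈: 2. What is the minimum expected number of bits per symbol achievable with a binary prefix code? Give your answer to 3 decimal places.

Probabilities are the counts divided by 180.
Repeatedly combine the two least-probable nodes; the expected code length is the sum of the merged weights.
merge 1/90 + 1/90 → 1/45
merge 1/45 + 1/15 → 4/45
merge 4/45 + 4/45 → 8/45
merge 3/20 + 31/180 → 29/90
merge 8/45 + 2/9 → 2/5
merge 5/18 + 29/90 → 3/5
merge 2/5 + 3/5 → 1
L = 1/45 + 4/45 + 8/45 + 29/90 + 2/5 + 3/5 + 1 = 47/18 ≈ 2.611 bits/symbol.

2.611 bits/symbol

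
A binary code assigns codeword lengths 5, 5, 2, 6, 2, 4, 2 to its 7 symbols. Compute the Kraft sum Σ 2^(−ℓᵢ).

0.890625

With common denominator 2^6 = 64: Σ 2^(−ℓᵢ) = 2/64 + 2/64 + 16/64 + 1/64 + 16/64 + 4/64 + 16/64 = 57/64 = 0.890625.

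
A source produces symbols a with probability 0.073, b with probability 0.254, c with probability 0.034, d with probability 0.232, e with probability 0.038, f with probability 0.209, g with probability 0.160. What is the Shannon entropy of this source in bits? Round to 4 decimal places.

2.5070 bits

H = −Σ pᵢ log₂ pᵢ.
−0.073·log₂(0.073) = 0.2756
−0.254·log₂(0.254) = 0.5022
−0.034·log₂(0.034) = 0.1659
−0.232·log₂(0.232) = 0.4890
−0.038·log₂(0.038) = 0.1793
−0.209·log₂(0.209) = 0.4720
−0.160·log₂(0.160) = 0.4230
Sum ≈ 2.5070 → 2.5070 bits.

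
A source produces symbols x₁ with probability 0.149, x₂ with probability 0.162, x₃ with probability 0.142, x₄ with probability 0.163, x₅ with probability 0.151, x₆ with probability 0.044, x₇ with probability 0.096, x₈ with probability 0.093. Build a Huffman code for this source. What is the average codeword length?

2.974 bits/symbol

Repeatedly combine the two least-probable nodes; the expected code length is the sum of the merged weights.
merge 11/250 + 93/1000 → 137/1000
merge 12/125 + 137/1000 → 233/1000
merge 71/500 + 149/1000 → 291/1000
merge 151/1000 + 81/500 → 313/1000
merge 163/1000 + 233/1000 → 99/250
merge 291/1000 + 313/1000 → 151/250
merge 99/250 + 151/250 → 1
L = 137/1000 + 233/1000 + 291/1000 + 313/1000 + 99/250 + 151/250 + 1 = 1487/500 = 2.974 bits/symbol.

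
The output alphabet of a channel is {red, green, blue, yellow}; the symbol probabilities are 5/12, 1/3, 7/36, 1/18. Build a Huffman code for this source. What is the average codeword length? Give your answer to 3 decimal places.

1.833 bits/symbol

Repeatedly combine the two least-probable nodes; the expected code length is the sum of the merged weights.
merge 1/18 + 7/36 → 1/4
merge 1/4 + 1/3 → 7/12
merge 5/12 + 7/12 → 1
L = 1/4 + 7/12 + 1 = 11/6 ≈ 1.833 bits/symbol.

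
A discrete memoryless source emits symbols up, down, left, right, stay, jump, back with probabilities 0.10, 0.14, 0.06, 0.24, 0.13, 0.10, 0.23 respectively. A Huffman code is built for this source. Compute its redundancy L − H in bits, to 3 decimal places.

0.021 bits

Entropy H = −Σ p log₂ p ≈ 2.6695 bits.
Huffman merges: 3/50+1/10→4/25; 1/10+13/100→23/100; 7/50+4/25→3/10; 23/100+23/100→23/50; 6/25+3/10→27/50; 23/50+27/50→1. L = 269/100 ≈ 2.6900.
L − H = 2.6900 − 2.6695 = 0.021 bits.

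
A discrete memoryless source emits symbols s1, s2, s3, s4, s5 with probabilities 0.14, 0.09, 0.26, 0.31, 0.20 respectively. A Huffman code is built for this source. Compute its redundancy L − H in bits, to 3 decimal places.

0.027 bits

Entropy H = −Σ p log₂ p ≈ 2.2032 bits.
Huffman merges: 9/100+7/50→23/100; 1/5+23/100→43/100; 13/50+31/100→57/100; 43/100+57/100→1. L = 223/100 ≈ 2.2300.
L − H = 2.2300 − 2.2032 = 0.027 bits.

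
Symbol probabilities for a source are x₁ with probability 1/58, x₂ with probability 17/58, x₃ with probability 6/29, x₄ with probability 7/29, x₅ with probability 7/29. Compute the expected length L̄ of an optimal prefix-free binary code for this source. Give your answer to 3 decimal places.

2.224 bits/symbol

Repeatedly combine the two least-probable nodes; the expected code length is the sum of the merged weights.
merge 1/58 + 6/29 → 13/58
merge 13/58 + 7/29 → 27/58
merge 7/29 + 17/58 → 31/58
merge 27/58 + 31/58 → 1
L = 13/58 + 27/58 + 31/58 + 1 = 129/58 ≈ 2.224 bits/symbol.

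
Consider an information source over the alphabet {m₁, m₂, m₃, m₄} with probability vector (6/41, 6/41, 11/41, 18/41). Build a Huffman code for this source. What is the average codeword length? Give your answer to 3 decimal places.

Repeatedly combine the two least-probable nodes; the expected code length is the sum of the merged weights.
merge 6/41 + 6/41 → 12/41
merge 11/41 + 12/41 → 23/41
merge 18/41 + 23/41 → 1
L = 12/41 + 23/41 + 1 = 76/41 ≈ 1.854 bits/symbol.

1.854 bits/symbol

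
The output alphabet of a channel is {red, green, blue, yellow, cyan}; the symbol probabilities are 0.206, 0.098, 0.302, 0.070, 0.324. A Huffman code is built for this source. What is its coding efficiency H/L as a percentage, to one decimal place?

Entropy H = −Σ p log₂ p ≈ 2.1150 bits.
Huffman merges: 7/100+49/500→21/125; 21/125+103/500→187/500; 151/500+81/250→313/500; 187/500+313/500→1. L = 271/125 ≈ 2.1680.
Efficiency = H/L = 2.1150/2.1680 = 97.6%.

97.6%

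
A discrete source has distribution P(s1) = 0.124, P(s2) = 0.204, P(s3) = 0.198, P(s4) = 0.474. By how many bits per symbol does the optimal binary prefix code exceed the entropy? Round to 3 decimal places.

0.034 bits

Entropy H = −Σ p log₂ p ≈ 1.8144 bits.
Huffman merges: 31/250+99/500→161/500; 51/250+161/500→263/500; 237/500+263/500→1. L = 231/125 ≈ 1.8480.
L − H = 1.8480 − 1.8144 = 0.034 bits.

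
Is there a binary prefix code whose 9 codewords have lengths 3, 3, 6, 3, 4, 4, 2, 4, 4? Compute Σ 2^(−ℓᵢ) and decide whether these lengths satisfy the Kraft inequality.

0.890625; yes

With common denominator 2^6 = 64: Σ 2^(−ℓᵢ) = 8/64 + 8/64 + 1/64 + 8/64 + 4/64 + 4/64 + 16/64 + 4/64 + 4/64 = 57/64 = 0.890625.
Kraft's inequality requires Σ ≤ 1; here Σ = 0.890625 ≤ 1, so such a prefix code exists.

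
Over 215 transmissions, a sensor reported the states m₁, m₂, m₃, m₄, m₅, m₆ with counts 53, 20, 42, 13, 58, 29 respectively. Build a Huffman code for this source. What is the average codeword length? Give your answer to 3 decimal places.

Probabilities are the counts divided by 215.
Repeatedly combine the two least-probable nodes; the expected code length is the sum of the merged weights.
merge 13/215 + 4/43 → 33/215
merge 29/215 + 33/215 → 62/215
merge 42/215 + 53/215 → 19/43
merge 58/215 + 62/215 → 24/43
merge 19/43 + 24/43 → 1
L = 33/215 + 62/215 + 19/43 + 24/43 + 1 = 105/43 ≈ 2.442 bits/symbol.

2.442 bits/symbol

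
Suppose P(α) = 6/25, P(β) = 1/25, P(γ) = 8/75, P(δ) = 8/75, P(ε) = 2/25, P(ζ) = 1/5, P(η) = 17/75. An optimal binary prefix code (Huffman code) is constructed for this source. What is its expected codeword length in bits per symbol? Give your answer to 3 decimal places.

2.653 bits/symbol

Repeatedly combine the two least-probable nodes; the expected code length is the sum of the merged weights.
merge 1/25 + 2/25 → 3/25
merge 8/75 + 8/75 → 16/75
merge 3/25 + 1/5 → 8/25
merge 16/75 + 17/75 → 11/25
merge 6/25 + 8/25 → 14/25
merge 11/25 + 14/25 → 1
L = 3/25 + 16/75 + 8/25 + 11/25 + 14/25 + 1 = 199/75 ≈ 2.653 bits/symbol.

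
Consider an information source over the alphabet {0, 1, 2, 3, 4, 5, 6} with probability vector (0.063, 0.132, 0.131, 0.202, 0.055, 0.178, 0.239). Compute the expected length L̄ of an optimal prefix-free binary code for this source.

2.677 bits/symbol

Repeatedly combine the two least-probable nodes; the expected code length is the sum of the merged weights.
merge 11/200 + 63/1000 → 59/500
merge 59/500 + 131/1000 → 249/1000
merge 33/250 + 89/500 → 31/100
merge 101/500 + 239/1000 → 441/1000
merge 249/1000 + 31/100 → 559/1000
merge 441/1000 + 559/1000 → 1
L = 59/500 + 249/1000 + 31/100 + 441/1000 + 559/1000 + 1 = 2677/1000 = 2.677 bits/symbol.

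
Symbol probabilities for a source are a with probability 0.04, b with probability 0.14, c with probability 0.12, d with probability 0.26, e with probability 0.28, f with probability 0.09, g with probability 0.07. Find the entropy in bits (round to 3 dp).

H = −Σ pᵢ log₂ pᵢ.
−0.04·log₂(0.04) = 0.1858
−0.14·log₂(0.14) = 0.3971
−0.12·log₂(0.12) = 0.3671
−0.26·log₂(0.26) = 0.5053
−0.28·log₂(0.28) = 0.5142
−0.09·log₂(0.09) = 0.3127
−0.07·log₂(0.07) = 0.2686
Sum ≈ 2.5506 → 2.551 bits.

2.551 bits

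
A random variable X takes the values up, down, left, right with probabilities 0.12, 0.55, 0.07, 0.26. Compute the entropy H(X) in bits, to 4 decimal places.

1.6153 bits

H = −Σ pᵢ log₂ pᵢ.
−0.12·log₂(0.12) = 0.3671
−0.55·log₂(0.55) = 0.4744
−0.07·log₂(0.07) = 0.2686
−0.26·log₂(0.26) = 0.5053
Sum ≈ 1.6153 → 1.6153 bits.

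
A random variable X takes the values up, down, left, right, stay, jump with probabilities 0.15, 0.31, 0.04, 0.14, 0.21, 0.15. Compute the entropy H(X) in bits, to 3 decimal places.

H = −Σ pᵢ log₂ pᵢ.
−0.15·log₂(0.15) = 0.4105
−0.31·log₂(0.31) = 0.5238
−0.04·log₂(0.04) = 0.1858
−0.14·log₂(0.14) = 0.3971
−0.21·log₂(0.21) = 0.4728
−0.15·log₂(0.15) = 0.4105
Sum ≈ 2.4006 → 2.401 bits.

2.401 bits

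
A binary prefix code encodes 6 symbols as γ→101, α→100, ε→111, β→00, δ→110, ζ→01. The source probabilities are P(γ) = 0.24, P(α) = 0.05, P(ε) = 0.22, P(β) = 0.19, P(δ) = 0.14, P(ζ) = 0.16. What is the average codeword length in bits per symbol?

L̄ = Σ pᵢ·ℓᵢ = 0.24·3 + 0.05·3 + 0.22·3 + 0.19·2 + 0.14·3 + 0.16·2 = 2.65 bits/symbol.

2.65 bits/symbol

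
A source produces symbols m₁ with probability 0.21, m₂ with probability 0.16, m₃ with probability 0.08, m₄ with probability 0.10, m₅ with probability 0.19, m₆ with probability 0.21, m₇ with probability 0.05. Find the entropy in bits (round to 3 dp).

H = −Σ pᵢ log₂ pᵢ.
−0.21·log₂(0.21) = 0.4728
−0.16·log₂(0.16) = 0.4230
−0.08·log₂(0.08) = 0.2915
−0.10·log₂(0.10) = 0.3322
−0.19·log₂(0.19) = 0.4552
−0.21·log₂(0.21) = 0.4728
−0.05·log₂(0.05) = 0.2161
Sum ≈ 2.6637 → 2.664 bits.

2.664 bits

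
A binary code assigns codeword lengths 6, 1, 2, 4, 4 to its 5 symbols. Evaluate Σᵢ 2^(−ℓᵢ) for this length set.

0.890625

With common denominator 2^6 = 64: Σ 2^(−ℓᵢ) = 1/64 + 32/64 + 16/64 + 4/64 + 4/64 = 57/64 = 0.890625.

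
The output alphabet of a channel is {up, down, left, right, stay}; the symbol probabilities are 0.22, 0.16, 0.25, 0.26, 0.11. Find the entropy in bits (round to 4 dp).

2.2592 bits

H = −Σ pᵢ log₂ pᵢ.
−0.22·log₂(0.22) = 0.4806
−0.16·log₂(0.16) = 0.4230
−0.25·log₂(0.25) = 0.5000
−0.26·log₂(0.26) = 0.5053
−0.11·log₂(0.11) = 0.3503
Sum ≈ 2.2592 → 2.2592 bits.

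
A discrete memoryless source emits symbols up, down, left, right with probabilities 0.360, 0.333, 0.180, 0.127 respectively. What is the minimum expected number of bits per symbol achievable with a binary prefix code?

Repeatedly combine the two least-probable nodes; the expected code length is the sum of the merged weights.
merge 127/1000 + 9/50 → 307/1000
merge 307/1000 + 333/1000 → 16/25
merge 9/25 + 16/25 → 1
L = 307/1000 + 16/25 + 1 = 1947/1000 = 1.947 bits/symbol.

1.947 bits/symbol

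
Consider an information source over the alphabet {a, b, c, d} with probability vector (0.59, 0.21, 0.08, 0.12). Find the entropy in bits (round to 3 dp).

1.581 bits

H = −Σ pᵢ log₂ pᵢ.
−0.59·log₂(0.59) = 0.4491
−0.21·log₂(0.21) = 0.4728
−0.08·log₂(0.08) = 0.2915
−0.12·log₂(0.12) = 0.3671
Sum ≈ 1.5805 → 1.581 bits.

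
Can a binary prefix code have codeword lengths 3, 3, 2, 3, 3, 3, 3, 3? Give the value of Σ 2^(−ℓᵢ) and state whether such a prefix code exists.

1.125; no

With common denominator 2^3 = 8: Σ 2^(−ℓᵢ) = 1/8 + 1/8 + 2/8 + 1/8 + 1/8 + 1/8 + 1/8 + 1/8 = 9/8 = 1.125.
Kraft's inequality requires Σ ≤ 1; here Σ = 1.125 > 1, so no such prefix code exists.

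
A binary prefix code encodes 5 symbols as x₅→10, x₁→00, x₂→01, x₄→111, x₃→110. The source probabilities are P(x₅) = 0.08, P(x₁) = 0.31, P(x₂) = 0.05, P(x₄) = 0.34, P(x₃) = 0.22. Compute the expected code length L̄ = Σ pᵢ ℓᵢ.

2.56 bits/symbol

L̄ = Σ pᵢ·ℓᵢ = 0.08·2 + 0.31·2 + 0.05·2 + 0.34·3 + 0.22·3 = 2.56 bits/symbol.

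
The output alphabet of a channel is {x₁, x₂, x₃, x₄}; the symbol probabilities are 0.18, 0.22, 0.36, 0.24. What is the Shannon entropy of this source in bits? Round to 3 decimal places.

H = −Σ pᵢ log₂ pᵢ.
−0.18·log₂(0.18) = 0.4453
−0.22·log₂(0.22) = 0.4806
−0.36·log₂(0.36) = 0.5306
−0.24·log₂(0.24) = 0.4941
Sum ≈ 1.9506 → 1.951 bits.

1.951 bits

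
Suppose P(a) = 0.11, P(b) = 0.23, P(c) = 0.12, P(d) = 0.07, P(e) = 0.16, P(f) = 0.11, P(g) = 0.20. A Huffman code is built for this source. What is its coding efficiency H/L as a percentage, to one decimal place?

98.6%

Entropy H = −Σ p log₂ p ≈ 2.7113 bits.
Huffman merges: 7/100+11/100→9/50; 11/100+3/25→23/100; 4/25+9/50→17/50; 1/5+23/100→43/100; 23/100+17/50→57/100; 43/100+57/100→1. L = 11/4 ≈ 2.7500.
Efficiency = H/L = 2.7113/2.7500 = 98.6%.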